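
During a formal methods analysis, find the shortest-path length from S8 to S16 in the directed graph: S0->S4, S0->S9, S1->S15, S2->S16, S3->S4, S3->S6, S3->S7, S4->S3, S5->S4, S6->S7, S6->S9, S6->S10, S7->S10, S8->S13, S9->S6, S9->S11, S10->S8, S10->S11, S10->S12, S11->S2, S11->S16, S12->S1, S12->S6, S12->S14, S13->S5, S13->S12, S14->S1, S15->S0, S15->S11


BFS layer-by-layer from S8:
  dist 0: {S8}
  dist 1: {S13}
  dist 2: {S5, S12}
  dist 3: {S1, S4, S6, S14}
  dist 4: {S3, S7, S9, S10, S15}
  dist 5: {S0, S11}
  dist 6: {S2, S16}
  -> S16 reached at distance 6
Shortest path length = 6

6


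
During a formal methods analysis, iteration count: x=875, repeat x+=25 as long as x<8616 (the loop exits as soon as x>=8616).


Step 1: x goes from 875 toward 8616 by 25; the body runs while x<8616, so iterations = ceil((bound-start)/step)
Step 2: Distance=7741
Step 3: ceil(7741/25)=310

310


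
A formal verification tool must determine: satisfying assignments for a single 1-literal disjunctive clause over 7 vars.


Step 1: Total=2^7=128
Step 2: Unsat when all 1 false: 2^6=64
Step 3: Sat=128-64=64

64


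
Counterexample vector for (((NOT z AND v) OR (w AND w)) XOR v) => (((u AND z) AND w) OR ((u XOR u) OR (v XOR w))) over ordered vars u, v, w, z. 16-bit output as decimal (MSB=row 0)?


F1 = (((NOT z AND v) OR (w AND w)) XOR v)
F2 = (((u AND z) AND w) OR ((u XOR u) OR (v XOR w)))
Counterexample to F1=>F2 is where F1=1 and F2=0.
Evaluate each row (bits = u,v,w,z, MSB first):
  row 0 [0000]: F1=0 F2=0 -> F1&~F2 -> 0
  row 1 [0001]: F1=0 F2=0 -> F1&~F2 -> 0
  row 2 [0010]: F1=1 F2=1 -> F1&~F2 -> 0
  row 3 [0011]: F1=1 F2=1 -> F1&~F2 -> 0
  row 4 [0100]: F1=0 F2=1 -> F1&~F2 -> 0
  row 5 [0101]: F1=1 F2=1 -> F1&~F2 -> 0
  row 6 [0110]: F1=0 F2=0 -> F1&~F2 -> 0
  row 7 [0111]: F1=0 F2=0 -> F1&~F2 -> 0
  row 8 [1000]: F1=0 F2=0 -> F1&~F2 -> 0
  row 9 [1001]: F1=0 F2=0 -> F1&~F2 -> 0
  row 10 [1010]: F1=1 F2=1 -> F1&~F2 -> 0
  row 11 [1011]: F1=1 F2=1 -> F1&~F2 -> 0
  row 12 [1100]: F1=0 F2=1 -> F1&~F2 -> 0
  row 13 [1101]: F1=1 F2=1 -> F1&~F2 -> 0
  row 14 [1110]: F1=0 F2=0 -> F1&~F2 -> 0
  row 15 [1111]: F1=0 F2=1 -> F1&~F2 -> 0
Full result column, 4 rows per line (u,v fixed per line; w,z runs 00..11 left to right):
  rows 0-3 [u,v=00]: 0000  = hex 0
  rows 4-7 [u,v=01]: 0000  = hex 0
  rows 8-11 [u,v=10]: 0000  = hex 0
  rows 12-15 [u,v=11]: 0000  = hex 0
Counterexample vector (row 0 .. row 15) = 0000000000000000
Output column grouped in 4s = 0000 0000 0000 0000 = 0x0000
Convert to decimal digit by digit (value = value*16 + digit):
  0 -> 0
  0*16 + 0 = 0
  0*16 + 0 = 0
  0*16 + 0 = 0
Decimal = 0

0


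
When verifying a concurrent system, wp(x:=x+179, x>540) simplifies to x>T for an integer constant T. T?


Formula: wp(x:=E, P) = P[E/x] (substitute E for x in postcondition)
Step 1: Postcondition: x>540
Step 2: Substitute x+179 for x: x+179>540
Step 3: Solve for x: x > 540-179 = 361

361


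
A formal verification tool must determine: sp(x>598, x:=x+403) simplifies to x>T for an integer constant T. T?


Formula: sp(P, x:=E) = exists old_x. (x = E[old_x/x]) AND P[old_x/x] (old_x is the value of x before the assignment; eliminate old_x by solving x = E[old_x/x] for old_x)
Step 1: Precondition P: x>598, i.e. old_x > 598
Step 2: Assignment gives x = old_x + 403, so old_x = x - 403
Step 3: Substitute into P: x - 403 > 598
Step 4: Simplify: x > 598+403 = 1001

1001


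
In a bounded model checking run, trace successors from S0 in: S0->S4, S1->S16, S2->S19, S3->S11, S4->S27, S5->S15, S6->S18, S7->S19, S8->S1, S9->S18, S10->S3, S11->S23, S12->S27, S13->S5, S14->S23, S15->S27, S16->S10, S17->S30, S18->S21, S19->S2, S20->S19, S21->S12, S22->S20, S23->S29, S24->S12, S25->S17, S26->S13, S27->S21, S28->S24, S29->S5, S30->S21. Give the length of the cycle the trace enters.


Trace from S0 until a state repeats:
  S0 -> S4 -> S27 -> S21 -> S12 -> S27
S27 first seen at step 2, revisited at step 5.
Cycle length = 5 - 2 = 3

3


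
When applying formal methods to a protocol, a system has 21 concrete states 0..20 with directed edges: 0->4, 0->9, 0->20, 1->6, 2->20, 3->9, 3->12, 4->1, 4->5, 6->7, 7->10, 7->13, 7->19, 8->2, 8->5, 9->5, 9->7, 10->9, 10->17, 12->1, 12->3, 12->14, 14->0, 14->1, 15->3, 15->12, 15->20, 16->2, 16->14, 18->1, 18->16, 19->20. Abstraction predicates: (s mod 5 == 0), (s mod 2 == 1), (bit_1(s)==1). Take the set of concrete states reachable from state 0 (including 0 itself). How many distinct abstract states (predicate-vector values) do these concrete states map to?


BFS from 0:
Concrete reachable: {0, 1, 4, 5, 6, 7, 9, 10, 13, 17, 19, 20}
Abstract via predicates (s mod 5 == 0), (s mod 2 == 1), (bit_1(s)==1):
  (0,0,0) <- {4}
  (0,0,1) <- {6}
  (0,1,0) <- {1, 9, 13, 17}
  (0,1,1) <- {7, 19}
  (1,0,0) <- {0, 20}
  (1,0,1) <- {10}
  (1,1,0) <- {5}
Distinct abstract states = 7

7


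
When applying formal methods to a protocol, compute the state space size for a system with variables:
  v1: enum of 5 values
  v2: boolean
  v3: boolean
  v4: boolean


State space = product of domain sizes of all variables.
Domain sizes:
  v1 (enum of 5 values): 5
  v2 (boolean): 2
  v3 (boolean): 2
  v4 (boolean): 2
Product = 5 * 2 * 2 * 2 = 40

40


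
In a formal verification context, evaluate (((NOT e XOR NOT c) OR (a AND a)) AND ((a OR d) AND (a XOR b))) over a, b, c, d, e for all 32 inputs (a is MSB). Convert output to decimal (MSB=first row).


Formula: (((NOT e XOR NOT c) OR (a AND a)) AND ((a OR d) AND (a XOR b))) over a, b, c, d, e (32 rows)
Evaluate each row (bits = a,b,c,d,e, MSB first):
  row 0 [00000]: (((NOT 0 XOR NOT 0) OR (0 AND 0)) AND ((0 OR 0) AND (0 XOR 0))) -> 0
  row 1 [00001]: (((NOT 1 XOR NOT 0) OR (0 AND 0)) AND ((0 OR 0) AND (0 XOR 0))) -> 0
  row 2 [00010]: (((NOT 0 XOR NOT 0) OR (0 AND 0)) AND ((0 OR 1) AND (0 XOR 0))) -> 0
  row 3 [00011]: (((NOT 1 XOR NOT 0) OR (0 AND 0)) AND ((0 OR 1) AND (0 XOR 0))) -> 0
  row 4 [00100]: (((NOT 0 XOR NOT 1) OR (0 AND 0)) AND ((0 OR 0) AND (0 XOR 0))) -> 0
  row 5 [00101]: (((NOT 1 XOR NOT 1) OR (0 AND 0)) AND ((0 OR 0) AND (0 XOR 0))) -> 0
  row 6 [00110]: (((NOT 0 XOR NOT 1) OR (0 AND 0)) AND ((0 OR 1) AND (0 XOR 0))) -> 0
  row 7 [00111]: (((NOT 1 XOR NOT 1) OR (0 AND 0)) AND ((0 OR 1) AND (0 XOR 0))) -> 0
  row 8 [01000]: (((NOT 0 XOR NOT 0) OR (0 AND 0)) AND ((0 OR 0) AND (0 XOR 1))) -> 0
  row 9 [01001]: (((NOT 1 XOR NOT 0) OR (0 AND 0)) AND ((0 OR 0) AND (0 XOR 1))) -> 0
  row 10 [01010]: (((NOT 0 XOR NOT 0) OR (0 AND 0)) AND ((0 OR 1) AND (0 XOR 1))) -> 0
  row 11 [01011]: (((NOT 1 XOR NOT 0) OR (0 AND 0)) AND ((0 OR 1) AND (0 XOR 1))) -> 1
  row 12 [01100]: (((NOT 0 XOR NOT 1) OR (0 AND 0)) AND ((0 OR 0) AND (0 XOR 1))) -> 0
  row 13 [01101]: (((NOT 1 XOR NOT 1) OR (0 AND 0)) AND ((0 OR 0) AND (0 XOR 1))) -> 0
  row 14 [01110]: (((NOT 0 XOR NOT 1) OR (0 AND 0)) AND ((0 OR 1) AND (0 XOR 1))) -> 1
  row 15 [01111]: (((NOT 1 XOR NOT 1) OR (0 AND 0)) AND ((0 OR 1) AND (0 XOR 1))) -> 0
  row 16 [10000]: (((NOT 0 XOR NOT 0) OR (1 AND 1)) AND ((1 OR 0) AND (1 XOR 0))) -> 1
  row 17 [10001]: (((NOT 1 XOR NOT 0) OR (1 AND 1)) AND ((1 OR 0) AND (1 XOR 0))) -> 1
  row 18 [10010]: (((NOT 0 XOR NOT 0) OR (1 AND 1)) AND ((1 OR 1) AND (1 XOR 0))) -> 1
  row 19 [10011]: (((NOT 1 XOR NOT 0) OR (1 AND 1)) AND ((1 OR 1) AND (1 XOR 0))) -> 1
  row 20 [10100]: (((NOT 0 XOR NOT 1) OR (1 AND 1)) AND ((1 OR 0) AND (1 XOR 0))) -> 1
  row 21 [10101]: (((NOT 1 XOR NOT 1) OR (1 AND 1)) AND ((1 OR 0) AND (1 XOR 0))) -> 1
  row 22 [10110]: (((NOT 0 XOR NOT 1) OR (1 AND 1)) AND ((1 OR 1) AND (1 XOR 0))) -> 1
  row 23 [10111]: (((NOT 1 XOR NOT 1) OR (1 AND 1)) AND ((1 OR 1) AND (1 XOR 0))) -> 1
  row 24 [11000]: (((NOT 0 XOR NOT 0) OR (1 AND 1)) AND ((1 OR 0) AND (1 XOR 1))) -> 0
  row 25 [11001]: (((NOT 1 XOR NOT 0) OR (1 AND 1)) AND ((1 OR 0) AND (1 XOR 1))) -> 0
  row 26 [11010]: (((NOT 0 XOR NOT 0) OR (1 AND 1)) AND ((1 OR 1) AND (1 XOR 1))) -> 0
  row 27 [11011]: (((NOT 1 XOR NOT 0) OR (1 AND 1)) AND ((1 OR 1) AND (1 XOR 1))) -> 0
  row 28 [11100]: (((NOT 0 XOR NOT 1) OR (1 AND 1)) AND ((1 OR 0) AND (1 XOR 1))) -> 0
  row 29 [11101]: (((NOT 1 XOR NOT 1) OR (1 AND 1)) AND ((1 OR 0) AND (1 XOR 1))) -> 0
  row 30 [11110]: (((NOT 0 XOR NOT 1) OR (1 AND 1)) AND ((1 OR 1) AND (1 XOR 1))) -> 0
  row 31 [11111]: (((NOT 1 XOR NOT 1) OR (1 AND 1)) AND ((1 OR 1) AND (1 XOR 1))) -> 0
Full result column, 4 rows per line (a,b,c fixed per line; d,e runs 00..11 left to right):
  rows 0-3 [a,b,c=000]: 0000  = hex 0
  rows 4-7 [a,b,c=001]: 0000  = hex 0
  rows 8-11 [a,b,c=010]: 0001  = hex 1
  rows 12-15 [a,b,c=011]: 0010  = hex 2
  rows 16-19 [a,b,c=100]: 1111  = hex F
  rows 20-23 [a,b,c=101]: 1111  = hex F
  rows 24-27 [a,b,c=110]: 0000  = hex 0
  rows 28-31 [a,b,c=111]: 0000  = hex 0
Output column (row 0 .. row 31) = 00000000000100101111111100000000
Output column grouped in 4s = 0000 0000 0001 0010 1111 1111 0000 0000 = 0x0012FF00
Convert to decimal digit by digit (value = value*16 + digit):
  0 -> 0
  0*16 + 0 = 0
  0*16 + 1 = 1
  1*16 + 2 = 18
  18*16 + 15 (F) = 303
  303*16 + 15 (F) = 4863
  4863*16 + 0 = 77808
  77808*16 + 0 = 1244928
Decimal = 1244928

1244928


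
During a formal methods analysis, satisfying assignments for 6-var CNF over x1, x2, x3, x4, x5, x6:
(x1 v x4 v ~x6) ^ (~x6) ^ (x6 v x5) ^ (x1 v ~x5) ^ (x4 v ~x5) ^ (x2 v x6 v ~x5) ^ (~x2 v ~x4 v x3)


CNF with 7 clauses over 6 vars (64 assignments).
An assignment satisfies CNF iff every clause has >=1 true literal.
Check each row (bits = x1,x2,x3,x4,x5,x6; clause T/F shown):
  row 0 [000000]: clauses=TTFTTTT -> 0
  row 1 [000001]: clauses=FFTTTTT -> 0
  row 2 [000010]: clauses=TTTFFFT -> 0
  row 3 [000011]: clauses=FFTFFTT -> 0
  row 4 [000100]: clauses=TTFTTTT -> 0
  (every remaining row is evaluated the same way; all 64 results are listed next)
Full result column, 8 rows per line (x1,x2,x3 fixed per line; x4,x5,x6 runs 000..111 left to right):
  rows 0-7 [x1,x2,x3=000]: 00000000  (ones: 0)
  rows 8-15 [x1,x2,x3=001]: 00000000  (ones: 0)
  rows 16-23 [x1,x2,x3=010]: 00000000  (ones: 0)
  rows 24-31 [x1,x2,x3=011]: 00000000  (ones: 0)
  rows 32-39 [x1,x2,x3=100]: 00000000  (ones: 0)
  rows 40-47 [x1,x2,x3=101]: 00000000  (ones: 0)
  rows 48-55 [x1,x2,x3=110]: 00000000  (ones: 0)
  rows 56-63 [x1,x2,x3=111]: 00000010  (ones: 1)
Satisfying assignments = 0+0+0+0+0+0+0+1 = 1

1


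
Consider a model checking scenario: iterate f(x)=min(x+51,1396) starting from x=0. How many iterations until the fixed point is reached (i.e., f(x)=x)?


Step 1: x=0, cap=1396, increment=51
Step 2: x grows by 51 each step until capped at 1396; fixed point is x=1396
Step 3: iterations = ceil(1396/51) = 28

28


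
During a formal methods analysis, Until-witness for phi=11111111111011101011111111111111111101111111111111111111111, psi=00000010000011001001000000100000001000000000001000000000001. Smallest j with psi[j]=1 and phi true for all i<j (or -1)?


(phi U psi) at 0: need smallest j with psi[j]=1 and phi[i]=1 for all i in [0,j).
Scan from step 0:
  step 0: phi=1, psi=0 -> continue
  step 1: phi=1, psi=0 -> continue
  step 2: phi=1, psi=0 -> continue
  step 3: phi=1, psi=0 -> continue
  step 6: psi=1 and phi held for [0,6) -> witness found
Witness step = 6

6


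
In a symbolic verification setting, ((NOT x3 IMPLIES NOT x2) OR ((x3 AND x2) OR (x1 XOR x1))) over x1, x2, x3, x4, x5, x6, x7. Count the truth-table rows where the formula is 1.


Formula: ((NOT x3 IMPLIES NOT x2) OR ((x3 AND x2) OR (x1 XOR x1))) over 7 vars (128 rows)
Evaluate each row (x1, x2, x3, x4, x5, x6, x7 as bits, MSB first):
  row 0 [0000000]: ((NOT 0 IMPLIES NOT 0) OR ((0 AND 0) OR (0 XOR 0))) -> 1
  row 1 [0000001]: ((NOT 0 IMPLIES NOT 0) OR ((0 AND 0) OR (0 XOR 0))) -> 1
  row 2 [0000010]: ((NOT 0 IMPLIES NOT 0) OR ((0 AND 0) OR (0 XOR 0))) -> 1
  row 3 [0000011]: ((NOT 0 IMPLIES NOT 0) OR ((0 AND 0) OR (0 XOR 0))) -> 1
  row 4 [0000100]: ((NOT 0 IMPLIES NOT 0) OR ((0 AND 0) OR (0 XOR 0))) -> 1
  (every remaining row is evaluated the same way; all 128 results are listed next)
Full result column, 8 rows per line (x1,x2,x3,x4 fixed per line; x5,x6,x7 runs 000..111 left to right):
  rows 0-7 [x1,x2,x3,x4=0000]: 11111111  (ones: 8)
  rows 8-15 [x1,x2,x3,x4=0001]: 11111111  (ones: 8)
  rows 16-23 [x1,x2,x3,x4=0010]: 11111111  (ones: 8)
  rows 24-31 [x1,x2,x3,x4=0011]: 11111111  (ones: 8)
  rows 32-39 [x1,x2,x3,x4=0100]: 00000000  (ones: 0)
  rows 40-47 [x1,x2,x3,x4=0101]: 00000000  (ones: 0)
  rows 48-55 [x1,x2,x3,x4=0110]: 11111111  (ones: 8)
  rows 56-63 [x1,x2,x3,x4=0111]: 11111111  (ones: 8)
  rows 64-71 [x1,x2,x3,x4=1000]: 11111111  (ones: 8)
  rows 72-79 [x1,x2,x3,x4=1001]: 11111111  (ones: 8)
  rows 80-87 [x1,x2,x3,x4=1010]: 11111111  (ones: 8)
  rows 88-95 [x1,x2,x3,x4=1011]: 11111111  (ones: 8)
  rows 96-103 [x1,x2,x3,x4=1100]: 00000000  (ones: 0)
  rows 104-111 [x1,x2,x3,x4=1101]: 00000000  (ones: 0)
  rows 112-119 [x1,x2,x3,x4=1110]: 11111111  (ones: 8)
  rows 120-127 [x1,x2,x3,x4=1111]: 11111111  (ones: 8)
Count of 1-rows = 8+8+8+8+0+0+8+8+8+8+8+8+0+0+8+8 = 96

96


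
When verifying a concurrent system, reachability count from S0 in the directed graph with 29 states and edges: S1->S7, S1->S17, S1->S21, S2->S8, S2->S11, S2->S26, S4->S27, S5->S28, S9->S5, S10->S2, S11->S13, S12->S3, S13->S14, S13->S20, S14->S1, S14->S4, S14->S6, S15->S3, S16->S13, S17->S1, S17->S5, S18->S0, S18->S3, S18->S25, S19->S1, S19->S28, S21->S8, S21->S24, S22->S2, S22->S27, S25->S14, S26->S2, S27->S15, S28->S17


BFS from S0:
  layer 0: {S0}
Reachable set: {S0}
Count = 1

1


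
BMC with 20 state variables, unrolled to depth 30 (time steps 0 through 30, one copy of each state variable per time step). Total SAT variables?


BMC unrolls to depth k, creating one copy of each state var for steps 0..k.
Step count = 30 + 1 = 31 (steps 0 through 30)
Vars per step = 20
Total = 20 * 31 = 620

620


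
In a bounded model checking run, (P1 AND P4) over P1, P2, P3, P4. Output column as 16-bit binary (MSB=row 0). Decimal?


Formula: (P1 AND P4) over P1, P2, P3, P4 (16 rows)
Evaluate each row (bits = P1,P2,P3,P4, MSB first):
  row 0 [0000]: (0 AND 0) -> 0
  row 1 [0001]: (0 AND 1) -> 0
  row 2 [0010]: (0 AND 0) -> 0
  row 3 [0011]: (0 AND 1) -> 0
  row 4 [0100]: (0 AND 0) -> 0
  row 5 [0101]: (0 AND 1) -> 0
  row 6 [0110]: (0 AND 0) -> 0
  row 7 [0111]: (0 AND 1) -> 0
  row 8 [1000]: (1 AND 0) -> 0
  row 9 [1001]: (1 AND 1) -> 1
  row 10 [1010]: (1 AND 0) -> 0
  row 11 [1011]: (1 AND 1) -> 1
  row 12 [1100]: (1 AND 0) -> 0
  row 13 [1101]: (1 AND 1) -> 1
  row 14 [1110]: (1 AND 0) -> 0
  row 15 [1111]: (1 AND 1) -> 1
Full result column, 4 rows per line (P1,P2 fixed per line; P3,P4 runs 00..11 left to right):
  rows 0-3 [P1,P2=00]: 0000  = hex 0
  rows 4-7 [P1,P2=01]: 0000  = hex 0
  rows 8-11 [P1,P2=10]: 0101  = hex 5
  rows 12-15 [P1,P2=11]: 0101  = hex 5
Output column (row 0 .. row 15) = 0000000001010101
Output column grouped in 4s = 0000 0000 0101 0101 = 0x0055
Convert to decimal digit by digit (value = value*16 + digit):
  0 -> 0
  0*16 + 0 = 0
  0*16 + 5 = 5
  5*16 + 5 = 85
Decimal = 85

85


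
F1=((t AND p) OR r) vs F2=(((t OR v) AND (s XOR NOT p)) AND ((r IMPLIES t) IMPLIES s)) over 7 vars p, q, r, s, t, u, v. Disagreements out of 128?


F1 = ((t AND p) OR r)
F2 = (((t OR v) AND (s XOR NOT p)) AND ((r IMPLIES t) IMPLIES s))
Evaluate both on each of 128 rows (bits = p,q,r,s,t,u,v):
  row 0 [0000000]: F1=0 F2=0 -> 0
  row 1 [0000001]: F1=0 F2=0 -> 0
  row 2 [0000010]: F1=0 F2=0 -> 0
  row 3 [0000011]: F1=0 F2=0 -> 0
  row 4 [0000100]: F1=0 F2=0 -> 0
  (every remaining row is evaluated the same way; all 128 results are listed next)
Full result column, 8 rows per line (p,q,r,s fixed per line; t,u,v runs 000..111 left to right):
  rows 0-7 [p,q,r,s=0000]: 00000000  (ones: 0)
  rows 8-15 [p,q,r,s=0001]: 00000000  (ones: 0)
  rows 16-23 [p,q,r,s=0010]: 10101111  (ones: 6)
  rows 24-31 [p,q,r,s=0011]: 11111111  (ones: 8)
  rows 32-39 [p,q,r,s=0100]: 00000000  (ones: 0)
  rows 40-47 [p,q,r,s=0101]: 00000000  (ones: 0)
  rows 48-55 [p,q,r,s=0110]: 10101111  (ones: 6)
  rows 56-63 [p,q,r,s=0111]: 11111111  (ones: 8)
  rows 64-71 [p,q,r,s=1000]: 00001111  (ones: 4)
  rows 72-79 [p,q,r,s=1001]: 01010000  (ones: 2)
  rows 80-87 [p,q,r,s=1010]: 11111111  (ones: 8)
  rows 88-95 [p,q,r,s=1011]: 10100000  (ones: 2)
  rows 96-103 [p,q,r,s=1100]: 00001111  (ones: 4)
  rows 104-111 [p,q,r,s=1101]: 01010000  (ones: 2)
  rows 112-119 [p,q,r,s=1110]: 11111111  (ones: 8)
  rows 120-127 [p,q,r,s=1111]: 10100000  (ones: 2)
Disagreements = 0+0+6+8+0+0+6+8+4+2+8+2+4+2+8+2 = 60

60


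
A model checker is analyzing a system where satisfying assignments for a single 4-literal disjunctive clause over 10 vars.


Step 1: Total=2^10=1024
Step 2: Unsat when all 4 false: 2^6=64
Step 3: Sat=1024-64=960

960


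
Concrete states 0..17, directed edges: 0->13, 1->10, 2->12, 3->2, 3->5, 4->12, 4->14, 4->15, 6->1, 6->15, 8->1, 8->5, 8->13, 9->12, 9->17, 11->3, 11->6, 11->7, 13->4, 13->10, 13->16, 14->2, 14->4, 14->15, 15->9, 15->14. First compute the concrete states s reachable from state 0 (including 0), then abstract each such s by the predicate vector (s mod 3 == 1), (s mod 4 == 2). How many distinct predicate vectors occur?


BFS from 0:
Concrete reachable: {0, 2, 4, 9, 10, 12, 13, 14, 15, 16, 17}
Abstract via predicates (s mod 3 == 1), (s mod 4 == 2):
  (0,0) <- {0, 9, 12, 15, 17}
  (0,1) <- {2, 14}
  (1,0) <- {4, 13, 16}
  (1,1) <- {10}
Distinct abstract states = 4

4


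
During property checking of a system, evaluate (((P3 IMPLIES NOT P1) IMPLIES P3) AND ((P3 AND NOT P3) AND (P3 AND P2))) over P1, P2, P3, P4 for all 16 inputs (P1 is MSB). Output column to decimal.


Formula: (((P3 IMPLIES NOT P1) IMPLIES P3) AND ((P3 AND NOT P3) AND (P3 AND P2))) over P1, P2, P3, P4 (16 rows)
Evaluate each row (bits = P1,P2,P3,P4, MSB first):
  row 0 [0000]: (((0 IMPLIES NOT 0) IMPLIES 0) AND ((0 AND NOT 0) AND (0 AND 0))) -> 0
  row 1 [0001]: (((0 IMPLIES NOT 0) IMPLIES 0) AND ((0 AND NOT 0) AND (0 AND 0))) -> 0
  row 2 [0010]: (((1 IMPLIES NOT 0) IMPLIES 1) AND ((1 AND NOT 1) AND (1 AND 0))) -> 0
  row 3 [0011]: (((1 IMPLIES NOT 0) IMPLIES 1) AND ((1 AND NOT 1) AND (1 AND 0))) -> 0
  row 4 [0100]: (((0 IMPLIES NOT 0) IMPLIES 0) AND ((0 AND NOT 0) AND (0 AND 1))) -> 0
  row 5 [0101]: (((0 IMPLIES NOT 0) IMPLIES 0) AND ((0 AND NOT 0) AND (0 AND 1))) -> 0
  row 6 [0110]: (((1 IMPLIES NOT 0) IMPLIES 1) AND ((1 AND NOT 1) AND (1 AND 1))) -> 0
  row 7 [0111]: (((1 IMPLIES NOT 0) IMPLIES 1) AND ((1 AND NOT 1) AND (1 AND 1))) -> 0
  row 8 [1000]: (((0 IMPLIES NOT 1) IMPLIES 0) AND ((0 AND NOT 0) AND (0 AND 0))) -> 0
  row 9 [1001]: (((0 IMPLIES NOT 1) IMPLIES 0) AND ((0 AND NOT 0) AND (0 AND 0))) -> 0
  row 10 [1010]: (((1 IMPLIES NOT 1) IMPLIES 1) AND ((1 AND NOT 1) AND (1 AND 0))) -> 0
  row 11 [1011]: (((1 IMPLIES NOT 1) IMPLIES 1) AND ((1 AND NOT 1) AND (1 AND 0))) -> 0
  row 12 [1100]: (((0 IMPLIES NOT 1) IMPLIES 0) AND ((0 AND NOT 0) AND (0 AND 1))) -> 0
  row 13 [1101]: (((0 IMPLIES NOT 1) IMPLIES 0) AND ((0 AND NOT 0) AND (0 AND 1))) -> 0
  row 14 [1110]: (((1 IMPLIES NOT 1) IMPLIES 1) AND ((1 AND NOT 1) AND (1 AND 1))) -> 0
  row 15 [1111]: (((1 IMPLIES NOT 1) IMPLIES 1) AND ((1 AND NOT 1) AND (1 AND 1))) -> 0
Full result column, 4 rows per line (P1,P2 fixed per line; P3,P4 runs 00..11 left to right):
  rows 0-3 [P1,P2=00]: 0000  = hex 0
  rows 4-7 [P1,P2=01]: 0000  = hex 0
  rows 8-11 [P1,P2=10]: 0000  = hex 0
  rows 12-15 [P1,P2=11]: 0000  = hex 0
Output column (row 0 .. row 15) = 0000000000000000
Output column grouped in 4s = 0000 0000 0000 0000 = 0x0000
Convert to decimal digit by digit (value = value*16 + digit):
  0 -> 0
  0*16 + 0 = 0
  0*16 + 0 = 0
  0*16 + 0 = 0
Decimal = 0

0


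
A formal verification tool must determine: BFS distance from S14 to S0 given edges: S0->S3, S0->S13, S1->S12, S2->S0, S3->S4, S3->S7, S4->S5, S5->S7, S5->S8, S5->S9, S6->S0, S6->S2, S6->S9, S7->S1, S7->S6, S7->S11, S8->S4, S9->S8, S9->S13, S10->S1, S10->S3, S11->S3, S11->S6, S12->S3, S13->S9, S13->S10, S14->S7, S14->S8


BFS layer-by-layer from S14:
  dist 0: {S14}
  dist 1: {S7, S8}
  dist 2: {S1, S4, S6, S11}
  dist 3: {S0, S2, S3, S5, S9, S12}
  -> S0 reached at distance 3
Shortest path length = 3

3


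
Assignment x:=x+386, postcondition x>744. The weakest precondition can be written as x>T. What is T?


Formula: wp(x:=E, P) = P[E/x] (substitute E for x in postcondition)
Step 1: Postcondition: x>744
Step 2: Substitute x+386 for x: x+386>744
Step 3: Solve for x: x > 744-386 = 358

358


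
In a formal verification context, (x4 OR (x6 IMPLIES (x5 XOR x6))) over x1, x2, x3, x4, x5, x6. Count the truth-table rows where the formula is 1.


Formula: (x4 OR (x6 IMPLIES (x5 XOR x6))) over 6 vars (64 rows)
Evaluate each row (x1, x2, x3, x4, x5, x6 as bits, MSB first):
  row 0 [000000]: (0 OR (0 IMPLIES (0 XOR 0))) -> 1
  row 1 [000001]: (0 OR (1 IMPLIES (0 XOR 1))) -> 1
  row 2 [000010]: (0 OR (0 IMPLIES (1 XOR 0))) -> 1
  row 3 [000011]: (0 OR (1 IMPLIES (1 XOR 1))) -> 0
  row 4 [000100]: (1 OR (0 IMPLIES (0 XOR 0))) -> 1
  (every remaining row is evaluated the same way; all 64 results are listed next)
Full result column, 8 rows per line (x1,x2,x3 fixed per line; x4,x5,x6 runs 000..111 left to right):
  rows 0-7 [x1,x2,x3=000]: 11101111  (ones: 7)
  rows 8-15 [x1,x2,x3=001]: 11101111  (ones: 7)
  rows 16-23 [x1,x2,x3=010]: 11101111  (ones: 7)
  rows 24-31 [x1,x2,x3=011]: 11101111  (ones: 7)
  rows 32-39 [x1,x2,x3=100]: 11101111  (ones: 7)
  rows 40-47 [x1,x2,x3=101]: 11101111  (ones: 7)
  rows 48-55 [x1,x2,x3=110]: 11101111  (ones: 7)
  rows 56-63 [x1,x2,x3=111]: 11101111  (ones: 7)
Count of 1-rows = 7+7+7+7+7+7+7+7 = 56

56


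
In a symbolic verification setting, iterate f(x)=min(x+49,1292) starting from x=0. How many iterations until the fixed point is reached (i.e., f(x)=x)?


Step 1: x=0, cap=1292, increment=49
Step 2: x grows by 49 each step until capped at 1292; fixed point is x=1292
Step 3: iterations = ceil(1292/49) = 27

27


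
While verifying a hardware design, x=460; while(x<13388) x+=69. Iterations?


Step 1: x goes from 460 toward 13388 by 69; the body runs while x<13388, so iterations = ceil((bound-start)/step)
Step 2: Distance=12928
Step 3: ceil(12928/69)=188

188


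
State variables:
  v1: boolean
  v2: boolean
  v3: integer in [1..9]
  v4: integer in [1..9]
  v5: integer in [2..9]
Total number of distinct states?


State space = product of domain sizes of all variables.
Domain sizes:
  v1 (boolean): 2
  v2 (boolean): 2
  v3 (integer in [1..9]): 9
  v4 (integer in [1..9]): 9
  v5 (integer in [2..9]): 8
Product = 2 * 2 * 9 * 9 * 8 = 2592

2592


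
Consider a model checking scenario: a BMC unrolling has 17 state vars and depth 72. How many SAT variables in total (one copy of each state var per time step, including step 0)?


BMC unrolls to depth k, creating one copy of each state var for steps 0..k.
Step count = 72 + 1 = 73 (steps 0 through 72)
Vars per step = 17
Total = 17 * 73 = 1241

1241


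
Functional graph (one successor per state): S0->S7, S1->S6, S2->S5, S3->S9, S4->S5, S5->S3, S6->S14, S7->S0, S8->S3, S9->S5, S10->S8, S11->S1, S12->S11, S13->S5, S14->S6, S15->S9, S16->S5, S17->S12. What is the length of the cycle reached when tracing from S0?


Trace from S0 until a state repeats:
  S0 -> S7 -> S0
S0 first seen at step 0, revisited at step 2.
Cycle length = 2 - 0 = 2

2


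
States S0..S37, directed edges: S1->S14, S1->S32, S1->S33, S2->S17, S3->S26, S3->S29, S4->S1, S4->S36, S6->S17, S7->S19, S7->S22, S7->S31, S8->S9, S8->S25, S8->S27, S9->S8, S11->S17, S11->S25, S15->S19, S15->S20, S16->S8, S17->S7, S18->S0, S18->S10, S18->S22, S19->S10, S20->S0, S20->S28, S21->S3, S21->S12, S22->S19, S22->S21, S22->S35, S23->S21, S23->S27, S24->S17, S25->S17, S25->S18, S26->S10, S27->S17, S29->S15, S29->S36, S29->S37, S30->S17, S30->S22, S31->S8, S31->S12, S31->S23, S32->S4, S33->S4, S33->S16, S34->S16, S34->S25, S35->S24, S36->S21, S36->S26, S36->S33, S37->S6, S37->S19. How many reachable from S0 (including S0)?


BFS from S0:
  layer 0: {S0}
Reachable set: {S0}
Count = 1

1


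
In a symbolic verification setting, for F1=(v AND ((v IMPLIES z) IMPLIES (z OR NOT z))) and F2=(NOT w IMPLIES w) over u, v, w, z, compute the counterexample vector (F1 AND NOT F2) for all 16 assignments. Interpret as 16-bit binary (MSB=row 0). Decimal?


F1 = (v AND ((v IMPLIES z) IMPLIES (z OR NOT z)))
F2 = (NOT w IMPLIES w)
Counterexample to F1=>F2 is where F1=1 and F2=0.
Evaluate each row (bits = u,v,w,z, MSB first):
  row 0 [0000]: F1=0 F2=0 -> F1&~F2 -> 0
  row 1 [0001]: F1=0 F2=0 -> F1&~F2 -> 0
  row 2 [0010]: F1=0 F2=1 -> F1&~F2 -> 0
  row 3 [0011]: F1=0 F2=1 -> F1&~F2 -> 0
  row 4 [0100]: F1=1 F2=0 -> F1&~F2 -> 1
  row 5 [0101]: F1=1 F2=0 -> F1&~F2 -> 1
  row 6 [0110]: F1=1 F2=1 -> F1&~F2 -> 0
  row 7 [0111]: F1=1 F2=1 -> F1&~F2 -> 0
  row 8 [1000]: F1=0 F2=0 -> F1&~F2 -> 0
  row 9 [1001]: F1=0 F2=0 -> F1&~F2 -> 0
  row 10 [1010]: F1=0 F2=1 -> F1&~F2 -> 0
  row 11 [1011]: F1=0 F2=1 -> F1&~F2 -> 0
  row 12 [1100]: F1=1 F2=0 -> F1&~F2 -> 1
  row 13 [1101]: F1=1 F2=0 -> F1&~F2 -> 1
  row 14 [1110]: F1=1 F2=1 -> F1&~F2 -> 0
  row 15 [1111]: F1=1 F2=1 -> F1&~F2 -> 0
Full result column, 4 rows per line (u,v fixed per line; w,z runs 00..11 left to right):
  rows 0-3 [u,v=00]: 0000  = hex 0
  rows 4-7 [u,v=01]: 1100  = hex C
  rows 8-11 [u,v=10]: 0000  = hex 0
  rows 12-15 [u,v=11]: 1100  = hex C
Counterexample vector (row 0 .. row 15) = 0000110000001100
Output column grouped in 4s = 0000 1100 0000 1100 = 0x0C0C
Convert to decimal digit by digit (value = value*16 + digit):
  0 -> 0
  0*16 + 12 (C) = 12
  12*16 + 0 = 192
  192*16 + 12 (C) = 3084
Decimal = 3084

3084


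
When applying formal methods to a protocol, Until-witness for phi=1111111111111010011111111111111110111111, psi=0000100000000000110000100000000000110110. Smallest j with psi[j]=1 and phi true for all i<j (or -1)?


(phi U psi) at 0: need smallest j with psi[j]=1 and phi[i]=1 for all i in [0,j).
Scan from step 0:
  step 0: phi=1, psi=0 -> continue
  step 1: phi=1, psi=0 -> continue
  step 2: phi=1, psi=0 -> continue
  step 3: phi=1, psi=0 -> continue
  step 4: psi=1 and phi held for [0,4) -> witness found
Witness step = 4

4


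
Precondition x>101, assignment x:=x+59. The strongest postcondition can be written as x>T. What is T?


Formula: sp(P, x:=E) = exists old_x. (x = E[old_x/x]) AND P[old_x/x] (old_x is the value of x before the assignment; eliminate old_x by solving x = E[old_x/x] for old_x)
Step 1: Precondition P: x>101, i.e. old_x > 101
Step 2: Assignment gives x = old_x + 59, so old_x = x - 59
Step 3: Substitute into P: x - 59 > 101
Step 4: Simplify: x > 101+59 = 160

160


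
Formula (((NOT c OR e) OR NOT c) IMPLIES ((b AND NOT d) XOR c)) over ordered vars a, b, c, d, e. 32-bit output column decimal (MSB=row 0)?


Formula: (((NOT c OR e) OR NOT c) IMPLIES ((b AND NOT d) XOR c)) over a, b, c, d, e (32 rows)
Evaluate each row (bits = a,b,c,d,e, MSB first):
  row 0 [00000]: (((NOT 0 OR 0) OR NOT 0) IMPLIES ((0 AND NOT 0) XOR 0)) -> 0
  row 1 [00001]: (((NOT 0 OR 1) OR NOT 0) IMPLIES ((0 AND NOT 0) XOR 0)) -> 0
  row 2 [00010]: (((NOT 0 OR 0) OR NOT 0) IMPLIES ((0 AND NOT 1) XOR 0)) -> 0
  row 3 [00011]: (((NOT 0 OR 1) OR NOT 0) IMPLIES ((0 AND NOT 1) XOR 0)) -> 0
  row 4 [00100]: (((NOT 1 OR 0) OR NOT 1) IMPLIES ((0 AND NOT 0) XOR 1)) -> 1
  row 5 [00101]: (((NOT 1 OR 1) OR NOT 1) IMPLIES ((0 AND NOT 0) XOR 1)) -> 1
  row 6 [00110]: (((NOT 1 OR 0) OR NOT 1) IMPLIES ((0 AND NOT 1) XOR 1)) -> 1
  row 7 [00111]: (((NOT 1 OR 1) OR NOT 1) IMPLIES ((0 AND NOT 1) XOR 1)) -> 1
  row 8 [01000]: (((NOT 0 OR 0) OR NOT 0) IMPLIES ((1 AND NOT 0) XOR 0)) -> 1
  row 9 [01001]: (((NOT 0 OR 1) OR NOT 0) IMPLIES ((1 AND NOT 0) XOR 0)) -> 1
  row 10 [01010]: (((NOT 0 OR 0) OR NOT 0) IMPLIES ((1 AND NOT 1) XOR 0)) -> 0
  row 11 [01011]: (((NOT 0 OR 1) OR NOT 0) IMPLIES ((1 AND NOT 1) XOR 0)) -> 0
  row 12 [01100]: (((NOT 1 OR 0) OR NOT 1) IMPLIES ((1 AND NOT 0) XOR 1)) -> 1
  row 13 [01101]: (((NOT 1 OR 1) OR NOT 1) IMPLIES ((1 AND NOT 0) XOR 1)) -> 0
  row 14 [01110]: (((NOT 1 OR 0) OR NOT 1) IMPLIES ((1 AND NOT 1) XOR 1)) -> 1
  row 15 [01111]: (((NOT 1 OR 1) OR NOT 1) IMPLIES ((1 AND NOT 1) XOR 1)) -> 1
  row 16 [10000]: (((NOT 0 OR 0) OR NOT 0) IMPLIES ((0 AND NOT 0) XOR 0)) -> 0
  row 17 [10001]: (((NOT 0 OR 1) OR NOT 0) IMPLIES ((0 AND NOT 0) XOR 0)) -> 0
  row 18 [10010]: (((NOT 0 OR 0) OR NOT 0) IMPLIES ((0 AND NOT 1) XOR 0)) -> 0
  row 19 [10011]: (((NOT 0 OR 1) OR NOT 0) IMPLIES ((0 AND NOT 1) XOR 0)) -> 0
  row 20 [10100]: (((NOT 1 OR 0) OR NOT 1) IMPLIES ((0 AND NOT 0) XOR 1)) -> 1
  row 21 [10101]: (((NOT 1 OR 1) OR NOT 1) IMPLIES ((0 AND NOT 0) XOR 1)) -> 1
  row 22 [10110]: (((NOT 1 OR 0) OR NOT 1) IMPLIES ((0 AND NOT 1) XOR 1)) -> 1
  row 23 [10111]: (((NOT 1 OR 1) OR NOT 1) IMPLIES ((0 AND NOT 1) XOR 1)) -> 1
  row 24 [11000]: (((NOT 0 OR 0) OR NOT 0) IMPLIES ((1 AND NOT 0) XOR 0)) -> 1
  row 25 [11001]: (((NOT 0 OR 1) OR NOT 0) IMPLIES ((1 AND NOT 0) XOR 0)) -> 1
  row 26 [11010]: (((NOT 0 OR 0) OR NOT 0) IMPLIES ((1 AND NOT 1) XOR 0)) -> 0
  row 27 [11011]: (((NOT 0 OR 1) OR NOT 0) IMPLIES ((1 AND NOT 1) XOR 0)) -> 0
  row 28 [11100]: (((NOT 1 OR 0) OR NOT 1) IMPLIES ((1 AND NOT 0) XOR 1)) -> 1
  row 29 [11101]: (((NOT 1 OR 1) OR NOT 1) IMPLIES ((1 AND NOT 0) XOR 1)) -> 0
  row 30 [11110]: (((NOT 1 OR 0) OR NOT 1) IMPLIES ((1 AND NOT 1) XOR 1)) -> 1
  row 31 [11111]: (((NOT 1 OR 1) OR NOT 1) IMPLIES ((1 AND NOT 1) XOR 1)) -> 1
Full result column, 4 rows per line (a,b,c fixed per line; d,e runs 00..11 left to right):
  rows 0-3 [a,b,c=000]: 0000  = hex 0
  rows 4-7 [a,b,c=001]: 1111  = hex F
  rows 8-11 [a,b,c=010]: 1100  = hex C
  rows 12-15 [a,b,c=011]: 1011  = hex B
  rows 16-19 [a,b,c=100]: 0000  = hex 0
  rows 20-23 [a,b,c=101]: 1111  = hex F
  rows 24-27 [a,b,c=110]: 1100  = hex C
  rows 28-31 [a,b,c=111]: 1011  = hex B
Output column (row 0 .. row 31) = 00001111110010110000111111001011
Output column grouped in 4s = 0000 1111 1100 1011 0000 1111 1100 1011 = 0x0FCB0FCB
Convert to decimal digit by digit (value = value*16 + digit):
  0 -> 0
  0*16 + 15 (F) = 15
  15*16 + 12 (C) = 252
  252*16 + 11 (B) = 4043
  4043*16 + 0 = 64688
  64688*16 + 15 (F) = 1035023
  1035023*16 + 12 (C) = 16560380
  16560380*16 + 11 (B) = 264966091
Decimal = 264966091

264966091


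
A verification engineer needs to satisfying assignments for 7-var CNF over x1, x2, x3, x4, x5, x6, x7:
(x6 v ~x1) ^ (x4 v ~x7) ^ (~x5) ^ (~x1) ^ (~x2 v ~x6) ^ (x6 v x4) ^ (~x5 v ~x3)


CNF with 7 clauses over 7 vars (128 assignments).
An assignment satisfies CNF iff every clause has >=1 true literal.
Check each row (bits = x1,x2,x3,x4,x5,x6,x7; clause T/F shown):
  row 0 [0000000]: clauses=TTTTTFT -> 0
  row 1 [0000001]: clauses=TFTTTFT -> 0
  row 2 [0000010]: clauses=TTTTTTT -> 1
  row 3 [0000011]: clauses=TFTTTTT -> 0
  row 4 [0000100]: clauses=TTFTTFT -> 0
  (every remaining row is evaluated the same way; all 128 results are listed next)
Full result column, 8 rows per line (x1,x2,x3,x4 fixed per line; x5,x6,x7 runs 000..111 left to right):
  rows 0-7 [x1,x2,x3,x4=0000]: 00100000  (ones: 1)
  rows 8-15 [x1,x2,x3,x4=0001]: 11110000  (ones: 4)
  rows 16-23 [x1,x2,x3,x4=0010]: 00100000  (ones: 1)
  rows 24-31 [x1,x2,x3,x4=0011]: 11110000  (ones: 4)
  rows 32-39 [x1,x2,x3,x4=0100]: 00000000  (ones: 0)
  rows 40-47 [x1,x2,x3,x4=0101]: 11000000  (ones: 2)
  rows 48-55 [x1,x2,x3,x4=0110]: 00000000  (ones: 0)
  rows 56-63 [x1,x2,x3,x4=0111]: 11000000  (ones: 2)
  rows 64-71 [x1,x2,x3,x4=1000]: 00000000  (ones: 0)
  rows 72-79 [x1,x2,x3,x4=1001]: 00000000  (ones: 0)
  rows 80-87 [x1,x2,x3,x4=1010]: 00000000  (ones: 0)
  rows 88-95 [x1,x2,x3,x4=1011]: 00000000  (ones: 0)
  rows 96-103 [x1,x2,x3,x4=1100]: 00000000  (ones: 0)
  rows 104-111 [x1,x2,x3,x4=1101]: 00000000  (ones: 0)
  rows 112-119 [x1,x2,x3,x4=1110]: 00000000  (ones: 0)
  rows 120-127 [x1,x2,x3,x4=1111]: 00000000  (ones: 0)
Satisfying assignments = 1+4+1+4+0+2+0+2+0+0+0+0+0+0+0+0 = 14

14


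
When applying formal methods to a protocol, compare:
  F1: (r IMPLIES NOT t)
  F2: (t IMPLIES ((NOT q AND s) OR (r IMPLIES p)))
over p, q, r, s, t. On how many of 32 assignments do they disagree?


F1 = (r IMPLIES NOT t)
F2 = (t IMPLIES ((NOT q AND s) OR (r IMPLIES p)))
Evaluate both on each of 32 rows (bits = p,q,r,s,t):
  row 0 [00000]: F1=1 F2=1 -> 0
  row 1 [00001]: F1=1 F2=1 -> 0
  row 2 [00010]: F1=1 F2=1 -> 0
  row 3 [00011]: F1=1 F2=1 -> 0
  row 4 [00100]: F1=1 F2=1 -> 0
  row 5 [00101]: F1=0 F2=0 -> 0
  row 6 [00110]: F1=1 F2=1 -> 0
  row 7 [00111]: F1=0 F2=1 (differ) -> 1
  row 8 [01000]: F1=1 F2=1 -> 0
  row 9 [01001]: F1=1 F2=1 -> 0
  row 10 [01010]: F1=1 F2=1 -> 0
  row 11 [01011]: F1=1 F2=1 -> 0
  row 12 [01100]: F1=1 F2=1 -> 0
  row 13 [01101]: F1=0 F2=0 -> 0
  row 14 [01110]: F1=1 F2=1 -> 0
  row 15 [01111]: F1=0 F2=0 -> 0
  row 16 [10000]: F1=1 F2=1 -> 0
  row 17 [10001]: F1=1 F2=1 -> 0
  row 18 [10010]: F1=1 F2=1 -> 0
  row 19 [10011]: F1=1 F2=1 -> 0
  row 20 [10100]: F1=1 F2=1 -> 0
  row 21 [10101]: F1=0 F2=1 (differ) -> 1
  row 22 [10110]: F1=1 F2=1 -> 0
  row 23 [10111]: F1=0 F2=1 (differ) -> 1
  row 24 [11000]: F1=1 F2=1 -> 0
  row 25 [11001]: F1=1 F2=1 -> 0
  row 26 [11010]: F1=1 F2=1 -> 0
  row 27 [11011]: F1=1 F2=1 -> 0
  row 28 [11100]: F1=1 F2=1 -> 0
  row 29 [11101]: F1=0 F2=1 (differ) -> 1
  row 30 [11110]: F1=1 F2=1 -> 0
  row 31 [11111]: F1=0 F2=1 (differ) -> 1
Full result column, 8 rows per line (p,q fixed per line; r,s,t runs 000..111 left to right):
  rows 0-7 [p,q=00]: 00000001  (ones: 1)
  rows 8-15 [p,q=01]: 00000000  (ones: 0)
  rows 16-23 [p,q=10]: 00000101  (ones: 2)
  rows 24-31 [p,q=11]: 00000101  (ones: 2)
Disagreements = 1+0+2+2 = 5

5


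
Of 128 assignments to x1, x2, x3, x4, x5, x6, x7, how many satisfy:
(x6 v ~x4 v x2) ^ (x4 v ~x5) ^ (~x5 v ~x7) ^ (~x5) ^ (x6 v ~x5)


CNF with 5 clauses over 7 vars (128 assignments).
An assignment satisfies CNF iff every clause has >=1 true literal.
Check each row (bits = x1,x2,x3,x4,x5,x6,x7; clause T/F shown):
  row 0 [0000000]: clauses=TTTTT -> 1
  row 1 [0000001]: clauses=TTTTT -> 1
  row 2 [0000010]: clauses=TTTTT -> 1
  row 3 [0000011]: clauses=TTTTT -> 1
  row 4 [0000100]: clauses=TFTFF -> 0
  (every remaining row is evaluated the same way; all 128 results are listed next)
Full result column, 8 rows per line (x1,x2,x3,x4 fixed per line; x5,x6,x7 runs 000..111 left to right):
  rows 0-7 [x1,x2,x3,x4=0000]: 11110000  (ones: 4)
  rows 8-15 [x1,x2,x3,x4=0001]: 00110000  (ones: 2)
  rows 16-23 [x1,x2,x3,x4=0010]: 11110000  (ones: 4)
  rows 24-31 [x1,x2,x3,x4=0011]: 00110000  (ones: 2)
  rows 32-39 [x1,x2,x3,x4=0100]: 11110000  (ones: 4)
  rows 40-47 [x1,x2,x3,x4=0101]: 11110000  (ones: 4)
  rows 48-55 [x1,x2,x3,x4=0110]: 11110000  (ones: 4)
  rows 56-63 [x1,x2,x3,x4=0111]: 11110000  (ones: 4)
  rows 64-71 [x1,x2,x3,x4=1000]: 11110000  (ones: 4)
  rows 72-79 [x1,x2,x3,x4=1001]: 00110000  (ones: 2)
  rows 80-87 [x1,x2,x3,x4=1010]: 11110000  (ones: 4)
  rows 88-95 [x1,x2,x3,x4=1011]: 00110000  (ones: 2)
  rows 96-103 [x1,x2,x3,x4=1100]: 11110000  (ones: 4)
  rows 104-111 [x1,x2,x3,x4=1101]: 11110000  (ones: 4)
  rows 112-119 [x1,x2,x3,x4=1110]: 11110000  (ones: 4)
  rows 120-127 [x1,x2,x3,x4=1111]: 11110000  (ones: 4)
Satisfying assignments = 4+2+4+2+4+4+4+4+4+2+4+2+4+4+4+4 = 56

56


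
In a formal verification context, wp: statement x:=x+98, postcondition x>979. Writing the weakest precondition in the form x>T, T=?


Formula: wp(x:=E, P) = P[E/x] (substitute E for x in postcondition)
Step 1: Postcondition: x>979
Step 2: Substitute x+98 for x: x+98>979
Step 3: Solve for x: x > 979-98 = 881

881


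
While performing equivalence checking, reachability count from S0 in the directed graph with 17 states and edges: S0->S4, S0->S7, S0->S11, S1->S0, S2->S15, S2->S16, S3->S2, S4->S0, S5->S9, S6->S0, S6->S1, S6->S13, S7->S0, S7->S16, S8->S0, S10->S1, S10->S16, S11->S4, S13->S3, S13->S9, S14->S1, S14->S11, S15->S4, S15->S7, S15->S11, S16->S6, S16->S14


BFS from S0:
  layer 0: {S0}
  layer 1: {S4, S7, S11}
  layer 2: {S16}
  layer 3: {S6, S14}
  layer 4: {S1, S13}
  layer 5: {S3, S9}
  layer 6: {S2}
  layer 7: {S15}
Reachable set: {S0, S1, S2, S3, S4, S6, S7, S9, S11, S13, S14, S15, S16}
Count = 13

13


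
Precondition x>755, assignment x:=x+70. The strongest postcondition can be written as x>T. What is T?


Formula: sp(P, x:=E) = exists old_x. (x = E[old_x/x]) AND P[old_x/x] (old_x is the value of x before the assignment; eliminate old_x by solving x = E[old_x/x] for old_x)
Step 1: Precondition P: x>755, i.e. old_x > 755
Step 2: Assignment gives x = old_x + 70, so old_x = x - 70
Step 3: Substitute into P: x - 70 > 755
Step 4: Simplify: x > 755+70 = 825

825


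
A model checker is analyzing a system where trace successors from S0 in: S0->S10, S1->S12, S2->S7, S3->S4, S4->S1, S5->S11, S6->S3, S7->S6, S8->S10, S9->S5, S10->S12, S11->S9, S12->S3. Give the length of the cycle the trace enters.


Trace from S0 until a state repeats:
  S0 -> S10 -> S12 -> S3 -> S4 -> S1 -> S12
S12 first seen at step 2, revisited at step 6.
Cycle length = 6 - 2 = 4

4


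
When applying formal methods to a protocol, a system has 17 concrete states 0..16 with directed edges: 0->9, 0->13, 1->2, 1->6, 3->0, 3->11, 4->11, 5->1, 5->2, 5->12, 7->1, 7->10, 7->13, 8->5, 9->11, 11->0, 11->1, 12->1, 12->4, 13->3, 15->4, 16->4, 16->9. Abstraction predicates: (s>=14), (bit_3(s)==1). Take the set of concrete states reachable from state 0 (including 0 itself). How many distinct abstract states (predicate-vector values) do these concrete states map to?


BFS from 0:
Concrete reachable: {0, 1, 2, 3, 6, 9, 11, 13}
Abstract via predicates (s>=14), (bit_3(s)==1):
  (0,0) <- {0, 1, 2, 3, 6}
  (0,1) <- {9, 11, 13}
Distinct abstract states = 2

2


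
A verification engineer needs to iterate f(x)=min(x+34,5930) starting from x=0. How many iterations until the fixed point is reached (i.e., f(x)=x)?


Step 1: x=0, cap=5930, increment=34
Step 2: x grows by 34 each step until capped at 5930; fixed point is x=5930
Step 3: iterations = ceil(5930/34) = 175

175


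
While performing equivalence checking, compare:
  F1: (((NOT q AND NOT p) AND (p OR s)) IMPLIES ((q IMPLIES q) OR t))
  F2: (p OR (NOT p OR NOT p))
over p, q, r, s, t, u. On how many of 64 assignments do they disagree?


F1 = (((NOT q AND NOT p) AND (p OR s)) IMPLIES ((q IMPLIES q) OR t))
F2 = (p OR (NOT p OR NOT p))
Evaluate both on each of 64 rows (bits = p,q,r,s,t,u):
  row 0 [000000]: F1=1 F2=1 -> 0
  row 1 [000001]: F1=1 F2=1 -> 0
  row 2 [000010]: F1=1 F2=1 -> 0
  row 3 [000011]: F1=1 F2=1 -> 0
  row 4 [000100]: F1=1 F2=1 -> 0
  (every remaining row is evaluated the same way; all 64 results are listed next)
Full result column, 8 rows per line (p,q,r fixed per line; s,t,u runs 000..111 left to right):
  rows 0-7 [p,q,r=000]: 00000000  (ones: 0)
  rows 8-15 [p,q,r=001]: 00000000  (ones: 0)
  rows 16-23 [p,q,r=010]: 00000000  (ones: 0)
  rows 24-31 [p,q,r=011]: 00000000  (ones: 0)
  rows 32-39 [p,q,r=100]: 00000000  (ones: 0)
  rows 40-47 [p,q,r=101]: 00000000  (ones: 0)
  rows 48-55 [p,q,r=110]: 00000000  (ones: 0)
  rows 56-63 [p,q,r=111]: 00000000  (ones: 0)
Disagreements = 0+0+0+0+0+0+0+0 = 0

0


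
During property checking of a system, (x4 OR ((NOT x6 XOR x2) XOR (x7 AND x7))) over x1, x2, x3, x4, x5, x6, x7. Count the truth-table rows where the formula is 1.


Formula: (x4 OR ((NOT x6 XOR x2) XOR (x7 AND x7))) over 7 vars (128 rows)
Evaluate each row (x1, x2, x3, x4, x5, x6, x7 as bits, MSB first):
  row 0 [0000000]: (0 OR ((NOT 0 XOR 0) XOR (0 AND 0))) -> 1
  row 1 [0000001]: (0 OR ((NOT 0 XOR 0) XOR (1 AND 1))) -> 0
  row 2 [0000010]: (0 OR ((NOT 1 XOR 0) XOR (0 AND 0))) -> 0
  row 3 [0000011]: (0 OR ((NOT 1 XOR 0) XOR (1 AND 1))) -> 1
  row 4 [0000100]: (0 OR ((NOT 0 XOR 0) XOR (0 AND 0))) -> 1
  (every remaining row is evaluated the same way; all 128 results are listed next)
Full result column, 8 rows per line (x1,x2,x3,x4 fixed per line; x5,x6,x7 runs 000..111 left to right):
  rows 0-7 [x1,x2,x3,x4=0000]: 10011001  (ones: 4)
  rows 8-15 [x1,x2,x3,x4=0001]: 11111111  (ones: 8)
  rows 16-23 [x1,x2,x3,x4=0010]: 10011001  (ones: 4)
  rows 24-31 [x1,x2,x3,x4=0011]: 11111111  (ones: 8)
  rows 32-39 [x1,x2,x3,x4=0100]: 01100110  (ones: 4)
  rows 40-47 [x1,x2,x3,x4=0101]: 11111111  (ones: 8)
  rows 48-55 [x1,x2,x3,x4=0110]: 01100110  (ones: 4)
  rows 56-63 [x1,x2,x3,x4=0111]: 11111111  (ones: 8)
  rows 64-71 [x1,x2,x3,x4=1000]: 10011001  (ones: 4)
  rows 72-79 [x1,x2,x3,x4=1001]: 11111111  (ones: 8)
  rows 80-87 [x1,x2,x3,x4=1010]: 10011001  (ones: 4)
  rows 88-95 [x1,x2,x3,x4=1011]: 11111111  (ones: 8)
  rows 96-103 [x1,x2,x3,x4=1100]: 01100110  (ones: 4)
  rows 104-111 [x1,x2,x3,x4=1101]: 11111111  (ones: 8)
  rows 112-119 [x1,x2,x3,x4=1110]: 01100110  (ones: 4)
  rows 120-127 [x1,x2,x3,x4=1111]: 11111111  (ones: 8)
Count of 1-rows = 4+8+4+8+4+8+4+8+4+8+4+8+4+8+4+8 = 96

96
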